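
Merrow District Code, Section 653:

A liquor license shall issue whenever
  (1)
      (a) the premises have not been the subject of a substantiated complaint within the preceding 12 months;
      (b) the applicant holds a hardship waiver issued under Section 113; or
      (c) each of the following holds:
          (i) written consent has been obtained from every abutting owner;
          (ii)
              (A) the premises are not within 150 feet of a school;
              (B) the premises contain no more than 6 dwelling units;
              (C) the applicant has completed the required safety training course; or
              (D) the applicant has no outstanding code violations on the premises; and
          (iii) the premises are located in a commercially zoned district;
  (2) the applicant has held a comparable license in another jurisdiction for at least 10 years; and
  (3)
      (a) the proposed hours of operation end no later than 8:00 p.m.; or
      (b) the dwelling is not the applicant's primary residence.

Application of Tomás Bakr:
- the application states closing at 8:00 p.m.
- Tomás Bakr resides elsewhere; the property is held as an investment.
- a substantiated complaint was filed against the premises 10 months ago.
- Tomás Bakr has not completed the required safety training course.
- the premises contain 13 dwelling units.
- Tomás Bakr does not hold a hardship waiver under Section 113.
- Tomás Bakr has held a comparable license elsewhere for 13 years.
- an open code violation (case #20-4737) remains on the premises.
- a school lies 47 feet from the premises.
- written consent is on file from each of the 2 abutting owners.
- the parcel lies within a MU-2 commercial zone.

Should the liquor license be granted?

(a) no complaint in 12 mo. — not satisfied.
(b) hardship waiver — fails.
(i) all abutters consent — met.
(A) ≥150 ft from school — not met.
(B) ≤ 6 units — fails.
(C) safety training — not met.
(D) no code violations — not met.
(ii): F OR F OR F OR F → false.
(iii) commercially zoned — met.
(c) = T AND F AND T = false.
(1): F OR F OR F → false.
(2) prior license ≥ 10 yr — met.
(a) closes by 8 p.m. — met.
(b) not (primary residence) — satisfied.
So (3) is satisfied (T OR T).
Overall: F AND T AND T → false.

No — denied.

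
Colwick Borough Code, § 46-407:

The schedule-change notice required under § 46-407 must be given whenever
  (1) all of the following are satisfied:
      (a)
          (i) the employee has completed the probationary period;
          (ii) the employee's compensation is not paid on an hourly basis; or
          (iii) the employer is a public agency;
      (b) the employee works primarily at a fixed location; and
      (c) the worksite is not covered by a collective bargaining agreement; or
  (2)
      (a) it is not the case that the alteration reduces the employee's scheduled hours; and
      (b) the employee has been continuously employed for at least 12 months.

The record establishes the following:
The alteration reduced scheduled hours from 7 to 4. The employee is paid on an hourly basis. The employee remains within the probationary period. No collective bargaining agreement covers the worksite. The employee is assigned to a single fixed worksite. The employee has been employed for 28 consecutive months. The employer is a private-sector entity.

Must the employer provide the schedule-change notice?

No — not required.

(i) past probation — not met.
(ii) not (hourly-paid) — fails.
(iii) public agency — not met.
(a) = F OR F OR F = false.
(b) fixed location — satisfied.
(c) no CBA — met.
So (1) is not satisfied (F AND T AND T).
(a) not (hours reduced) — not met.
(b) tenure ≥ 12 mo. — holds.
So (2) is not satisfied (F AND T).
Overall: F OR F → false.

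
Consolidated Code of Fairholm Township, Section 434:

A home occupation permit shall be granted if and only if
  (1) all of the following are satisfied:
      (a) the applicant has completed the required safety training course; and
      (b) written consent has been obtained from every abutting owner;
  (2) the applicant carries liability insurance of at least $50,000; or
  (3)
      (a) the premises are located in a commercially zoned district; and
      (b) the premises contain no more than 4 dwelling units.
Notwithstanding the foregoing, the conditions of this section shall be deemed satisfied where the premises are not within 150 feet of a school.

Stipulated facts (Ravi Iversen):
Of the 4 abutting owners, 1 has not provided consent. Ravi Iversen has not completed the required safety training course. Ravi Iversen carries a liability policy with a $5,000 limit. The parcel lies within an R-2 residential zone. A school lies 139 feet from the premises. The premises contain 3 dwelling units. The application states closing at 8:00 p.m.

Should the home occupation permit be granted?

(a) safety training — fails.
(b) all abutters consent — fails.
(1) = F AND F = false.
(2) insurance ≥ $50,000 — not met.
(a) commercially zoned — fails.
(b) ≤ 4 units — holds.
(3) = F AND T = false.
Overall: F OR F OR F → false.
Exception (≥150 ft from school) — not satisfied.
Result: main false OR exception false → false.

No — denied.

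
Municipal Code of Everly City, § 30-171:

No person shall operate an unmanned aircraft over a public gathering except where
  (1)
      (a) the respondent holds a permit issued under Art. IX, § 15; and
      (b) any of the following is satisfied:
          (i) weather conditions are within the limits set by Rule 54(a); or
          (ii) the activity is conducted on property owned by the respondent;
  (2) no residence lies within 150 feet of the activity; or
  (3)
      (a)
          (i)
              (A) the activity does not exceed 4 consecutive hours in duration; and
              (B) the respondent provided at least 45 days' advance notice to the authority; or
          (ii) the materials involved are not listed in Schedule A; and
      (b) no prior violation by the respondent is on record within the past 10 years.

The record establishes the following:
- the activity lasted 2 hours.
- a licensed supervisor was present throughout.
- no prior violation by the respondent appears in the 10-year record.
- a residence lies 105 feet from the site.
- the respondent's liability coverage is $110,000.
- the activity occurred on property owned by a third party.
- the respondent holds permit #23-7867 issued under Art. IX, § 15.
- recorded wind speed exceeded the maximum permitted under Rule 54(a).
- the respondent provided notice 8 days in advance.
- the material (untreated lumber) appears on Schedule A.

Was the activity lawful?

(a) holds permit — met.
(i) weather ok — not satisfied.
(ii) own property — not met.
(b): F OR F → false.
(1) = T AND F = false.
(2) no residence in 150 ft — fails.
(A) ≤ 4 hrs duration — holds.
(B) ≥45 days' notice — not met.
(i): T AND F → false.
(ii) not (Schedule A material) — fails.
(a): F OR F → false.
(b) no prior violation — holds.
(3): F AND T → false.
So Overall is not satisfied (F OR F OR F).

No — unlawful.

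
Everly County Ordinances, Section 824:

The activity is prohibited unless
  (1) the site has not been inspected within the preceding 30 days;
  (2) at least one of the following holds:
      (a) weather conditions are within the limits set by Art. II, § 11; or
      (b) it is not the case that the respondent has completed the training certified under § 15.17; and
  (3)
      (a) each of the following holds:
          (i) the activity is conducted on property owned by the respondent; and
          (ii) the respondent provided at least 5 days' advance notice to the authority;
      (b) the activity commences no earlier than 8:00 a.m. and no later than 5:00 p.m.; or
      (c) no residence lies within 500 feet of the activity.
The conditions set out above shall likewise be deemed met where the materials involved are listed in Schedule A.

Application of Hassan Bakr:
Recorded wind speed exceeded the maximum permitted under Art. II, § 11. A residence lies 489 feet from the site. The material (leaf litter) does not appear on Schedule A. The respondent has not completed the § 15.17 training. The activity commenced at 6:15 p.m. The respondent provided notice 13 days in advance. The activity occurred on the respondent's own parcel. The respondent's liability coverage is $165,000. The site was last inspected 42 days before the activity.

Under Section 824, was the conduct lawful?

Yes — lawful.

(1) not (site inspected) — satisfied.
(a) weather ok — not met.
(b) not (training certified) — met.
So (2) is satisfied (F OR T).
(i) own property — satisfied.
(ii) ≥5 days' notice — holds.
So (a) is satisfied (T AND T).
(b) start within hours — fails.
(c) no residence in 500 ft — not satisfied.
(3): T OR F OR F → true.
Overall = T AND T AND T = true.
Exception (Schedule A material) — not satisfied.
Result: main true OR exception false → true.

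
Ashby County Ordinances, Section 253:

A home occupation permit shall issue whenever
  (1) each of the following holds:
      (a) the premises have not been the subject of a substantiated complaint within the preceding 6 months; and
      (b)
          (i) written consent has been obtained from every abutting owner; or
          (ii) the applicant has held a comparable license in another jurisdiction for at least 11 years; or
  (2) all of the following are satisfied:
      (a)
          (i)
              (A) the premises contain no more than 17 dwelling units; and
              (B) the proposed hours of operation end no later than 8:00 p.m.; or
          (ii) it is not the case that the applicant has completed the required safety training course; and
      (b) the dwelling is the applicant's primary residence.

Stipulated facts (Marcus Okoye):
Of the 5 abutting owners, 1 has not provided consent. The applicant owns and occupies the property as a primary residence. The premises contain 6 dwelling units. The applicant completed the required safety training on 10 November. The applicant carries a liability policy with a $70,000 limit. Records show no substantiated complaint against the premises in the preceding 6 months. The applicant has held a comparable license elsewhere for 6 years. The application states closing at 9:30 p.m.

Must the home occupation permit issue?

No — denied.

(a) no complaint in 6 mo. — satisfied.
(i) all abutters consent — fails.
(ii) prior license ≥ 11 yr — not met.
(b): F OR F → false.
So (1) is not satisfied (T AND F).
(A) ≤ 17 units — satisfied.
(B) closes by 8 p.m. — fails.
So (i) is not satisfied (T AND F).
(ii) not (safety training) — not satisfied.
So (a) is not satisfied (F OR F).
(b) primary residence — satisfied.
(2): F AND T → false.
Overall = F OR F = false.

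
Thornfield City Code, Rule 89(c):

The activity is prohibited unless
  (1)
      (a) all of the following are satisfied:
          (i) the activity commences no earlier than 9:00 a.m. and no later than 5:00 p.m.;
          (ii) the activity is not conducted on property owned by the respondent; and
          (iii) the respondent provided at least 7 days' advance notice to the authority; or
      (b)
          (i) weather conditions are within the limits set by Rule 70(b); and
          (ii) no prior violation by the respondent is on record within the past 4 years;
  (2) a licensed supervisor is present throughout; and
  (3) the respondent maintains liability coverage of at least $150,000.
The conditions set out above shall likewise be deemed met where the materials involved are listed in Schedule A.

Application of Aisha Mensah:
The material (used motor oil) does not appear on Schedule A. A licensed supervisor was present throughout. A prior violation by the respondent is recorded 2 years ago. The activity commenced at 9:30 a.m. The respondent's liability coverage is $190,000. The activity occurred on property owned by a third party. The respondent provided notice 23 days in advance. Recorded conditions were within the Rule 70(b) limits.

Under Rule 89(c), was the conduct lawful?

(i) start within hours — satisfied.
(ii) not (own property) — met.
(iii) ≥7 days' notice — met.
(a): T AND T AND T → true.
(i) weather ok — holds.
(ii) no prior violation — fails.
(b): T AND F → false.
So (1) is satisfied (T OR F).
(2) supervisor present — met.
(3) coverage ≥ $150,000 — met.
Overall: T AND T AND T → true.
Exception (Schedule A material) — not satisfied.
Result: main true OR exception false → true.

Yes — lawful.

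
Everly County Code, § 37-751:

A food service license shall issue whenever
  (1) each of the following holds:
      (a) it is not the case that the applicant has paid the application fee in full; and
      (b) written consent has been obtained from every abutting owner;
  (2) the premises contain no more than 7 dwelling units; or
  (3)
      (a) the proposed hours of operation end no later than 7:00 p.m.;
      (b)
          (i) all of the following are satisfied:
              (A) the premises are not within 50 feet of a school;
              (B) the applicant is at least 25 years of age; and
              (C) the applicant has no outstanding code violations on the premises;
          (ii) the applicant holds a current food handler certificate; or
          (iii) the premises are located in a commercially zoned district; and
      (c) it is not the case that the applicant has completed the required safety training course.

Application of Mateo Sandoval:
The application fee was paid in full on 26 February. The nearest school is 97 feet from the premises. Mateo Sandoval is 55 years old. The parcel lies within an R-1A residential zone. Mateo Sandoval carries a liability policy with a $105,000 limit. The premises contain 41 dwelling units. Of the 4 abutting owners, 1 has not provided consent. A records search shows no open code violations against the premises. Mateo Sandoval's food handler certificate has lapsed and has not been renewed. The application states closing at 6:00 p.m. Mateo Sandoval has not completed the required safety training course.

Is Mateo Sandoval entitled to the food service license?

(a) not (fee paid) — not satisfied.
(b) all abutters consent — fails.
(1): F AND F → false.
(2) ≤ 7 units — not satisfied.
(a) closes by 7 p.m. — holds.
(A) ≥50 ft from school — holds.
(B) age ≥ 25 — met.
(C) no code violations — met.
(i) = T AND T AND T = true.
(ii) food handler cert. — not met.
(iii) commercially zoned — not satisfied.
(b): T OR F OR F → true.
(c) not (safety training) — satisfied.
(3) = T AND T AND T = true.
Overall: F OR F OR T → true.

Yes — granted.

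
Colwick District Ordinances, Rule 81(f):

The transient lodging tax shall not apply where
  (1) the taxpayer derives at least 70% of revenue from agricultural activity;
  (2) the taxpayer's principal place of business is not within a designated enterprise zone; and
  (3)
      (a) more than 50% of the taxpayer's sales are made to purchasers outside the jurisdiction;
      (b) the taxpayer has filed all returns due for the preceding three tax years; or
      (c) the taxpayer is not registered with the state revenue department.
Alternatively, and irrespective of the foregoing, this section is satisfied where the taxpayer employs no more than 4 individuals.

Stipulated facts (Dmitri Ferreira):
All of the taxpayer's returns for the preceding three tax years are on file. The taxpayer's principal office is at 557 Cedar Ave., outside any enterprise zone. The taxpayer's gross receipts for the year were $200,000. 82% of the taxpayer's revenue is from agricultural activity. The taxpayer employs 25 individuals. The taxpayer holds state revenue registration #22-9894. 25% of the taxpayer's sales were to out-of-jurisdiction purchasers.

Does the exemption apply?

Yes — exempt.

(1) ≥70% agricultural — satisfied.
(2) not (in enterprise zone) — met.
(a) >50% out-of-jur. sales — fails.
(b) returns current — satisfied.
(c) not (state-registered) — not satisfied.
(3): F OR T OR F → true.
So Overall is satisfied (T AND T AND T).
Exception (≤ 4 employees) — not satisfied.
Result: main true OR exception false → true.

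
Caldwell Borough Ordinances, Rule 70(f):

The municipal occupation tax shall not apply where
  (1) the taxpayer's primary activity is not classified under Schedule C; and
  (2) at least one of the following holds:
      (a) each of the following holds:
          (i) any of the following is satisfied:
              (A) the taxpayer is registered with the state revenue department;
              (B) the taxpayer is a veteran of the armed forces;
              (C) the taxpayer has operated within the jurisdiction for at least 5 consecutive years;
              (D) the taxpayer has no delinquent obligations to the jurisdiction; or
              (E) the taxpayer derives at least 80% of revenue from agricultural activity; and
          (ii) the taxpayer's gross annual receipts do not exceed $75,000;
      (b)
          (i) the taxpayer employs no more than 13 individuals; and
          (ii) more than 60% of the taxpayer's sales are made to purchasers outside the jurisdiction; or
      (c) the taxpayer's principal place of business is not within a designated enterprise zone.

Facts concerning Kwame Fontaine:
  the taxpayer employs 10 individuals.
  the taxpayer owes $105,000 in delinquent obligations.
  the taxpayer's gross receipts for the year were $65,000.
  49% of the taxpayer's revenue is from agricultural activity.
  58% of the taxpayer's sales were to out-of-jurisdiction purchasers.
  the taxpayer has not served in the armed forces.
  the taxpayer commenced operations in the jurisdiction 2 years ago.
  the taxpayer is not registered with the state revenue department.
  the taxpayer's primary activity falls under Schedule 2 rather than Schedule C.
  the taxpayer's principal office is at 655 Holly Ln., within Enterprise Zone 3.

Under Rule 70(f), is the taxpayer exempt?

No — not exempt.

(1) not (Schedule C activity) — satisfied.
(A) state-registered — not satisfied.
(B) veteran — not satisfied.
(C) ≥ 5 yrs in jurisdiction — not satisfied.
(D) no delinquency — not met.
(E) ≥80% agricultural — not satisfied.
(i) = F OR F OR F OR F OR F = false.
(ii) receipts ≤ $75,000 — satisfied.
(a) = F AND T = false.
(i) ≤ 13 employees — satisfied.
(ii) >60% out-of-jur. sales — fails.
(b): T AND F → false.
(c) not (in enterprise zone) — fails.
So (2) is not satisfied (F OR F OR F).
Overall = T AND F = false.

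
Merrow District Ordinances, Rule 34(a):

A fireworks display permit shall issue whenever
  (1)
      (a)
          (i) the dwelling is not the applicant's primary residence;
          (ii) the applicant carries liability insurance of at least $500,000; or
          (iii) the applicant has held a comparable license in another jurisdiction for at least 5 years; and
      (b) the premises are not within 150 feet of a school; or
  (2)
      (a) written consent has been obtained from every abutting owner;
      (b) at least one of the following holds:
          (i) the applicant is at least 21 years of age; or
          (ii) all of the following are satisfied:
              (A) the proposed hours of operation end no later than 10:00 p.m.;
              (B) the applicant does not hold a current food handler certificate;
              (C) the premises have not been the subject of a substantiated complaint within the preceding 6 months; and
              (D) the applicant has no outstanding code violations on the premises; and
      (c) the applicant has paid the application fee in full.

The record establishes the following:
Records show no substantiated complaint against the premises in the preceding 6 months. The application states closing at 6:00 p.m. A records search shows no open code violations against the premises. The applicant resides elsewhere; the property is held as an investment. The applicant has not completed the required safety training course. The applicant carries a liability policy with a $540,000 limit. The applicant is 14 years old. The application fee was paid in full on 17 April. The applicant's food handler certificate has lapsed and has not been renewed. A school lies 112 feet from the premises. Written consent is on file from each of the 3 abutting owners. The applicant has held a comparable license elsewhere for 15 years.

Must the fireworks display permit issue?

(i) not (primary residence) — holds.
(ii) insurance ≥ $500,000 — holds.
(iii) prior license ≥ 5 yr — satisfied.
(a) = T OR T OR T = true.
(b) ≥150 ft from school — not satisfied.
(1) = T AND F = false.
(a) all abutters consent — holds.
(i) age ≥ 21 — not met.
(A) closes by 10 p.m. — met.
(B) not (food handler cert.) — satisfied.
(C) no complaint in 6 mo. — satisfied.
(D) no code violations — satisfied.
(ii) = T AND T AND T AND T = true.
(b): F OR T → true.
(c) fee paid — holds.
(2): T AND T AND T → true.
Overall = F OR T = true.

Yes — granted.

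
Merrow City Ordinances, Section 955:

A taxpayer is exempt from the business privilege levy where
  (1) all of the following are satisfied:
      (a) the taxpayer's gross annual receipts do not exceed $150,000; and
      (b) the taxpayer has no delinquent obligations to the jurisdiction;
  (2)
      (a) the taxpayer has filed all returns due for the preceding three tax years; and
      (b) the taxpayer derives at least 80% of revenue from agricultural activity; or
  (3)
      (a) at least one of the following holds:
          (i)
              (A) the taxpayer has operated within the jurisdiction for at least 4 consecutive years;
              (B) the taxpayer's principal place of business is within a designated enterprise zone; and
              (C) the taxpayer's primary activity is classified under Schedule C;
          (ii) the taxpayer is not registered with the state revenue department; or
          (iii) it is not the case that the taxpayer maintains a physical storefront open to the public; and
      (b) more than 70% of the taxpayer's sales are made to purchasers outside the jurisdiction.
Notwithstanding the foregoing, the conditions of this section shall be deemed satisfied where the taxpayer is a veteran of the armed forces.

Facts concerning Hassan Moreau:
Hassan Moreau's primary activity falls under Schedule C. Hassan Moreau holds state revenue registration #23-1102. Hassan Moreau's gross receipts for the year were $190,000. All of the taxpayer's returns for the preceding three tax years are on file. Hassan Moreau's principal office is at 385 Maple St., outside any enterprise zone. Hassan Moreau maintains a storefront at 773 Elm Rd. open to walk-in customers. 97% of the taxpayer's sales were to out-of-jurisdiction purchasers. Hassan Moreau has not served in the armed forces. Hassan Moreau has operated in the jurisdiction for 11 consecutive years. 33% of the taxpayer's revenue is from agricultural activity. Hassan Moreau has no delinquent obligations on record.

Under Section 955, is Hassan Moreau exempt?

(a) receipts ≤ $150,000 — not satisfied.
(b) no delinquency — holds.
(1) = F AND T = false.
(a) returns current — holds.
(b) ≥80% agricultural — fails.
(2) = T AND F = false.
(A) ≥ 4 yrs in jurisdiction — met.
(B) in enterprise zone — not satisfied.
(C) Schedule C activity — satisfied.
(i): T AND F AND T → false.
(ii) not (state-registered) — fails.
(iii) not (has storefront) — not satisfied.
So (a) is not satisfied (F OR F OR F).
(b) >70% out-of-jur. sales — holds.
(3) = F AND T = false.
So Overall is not satisfied (F OR F OR F).
Exception (veteran) — not satisfied.
Result: main false OR exception false → false.

No — not exempt.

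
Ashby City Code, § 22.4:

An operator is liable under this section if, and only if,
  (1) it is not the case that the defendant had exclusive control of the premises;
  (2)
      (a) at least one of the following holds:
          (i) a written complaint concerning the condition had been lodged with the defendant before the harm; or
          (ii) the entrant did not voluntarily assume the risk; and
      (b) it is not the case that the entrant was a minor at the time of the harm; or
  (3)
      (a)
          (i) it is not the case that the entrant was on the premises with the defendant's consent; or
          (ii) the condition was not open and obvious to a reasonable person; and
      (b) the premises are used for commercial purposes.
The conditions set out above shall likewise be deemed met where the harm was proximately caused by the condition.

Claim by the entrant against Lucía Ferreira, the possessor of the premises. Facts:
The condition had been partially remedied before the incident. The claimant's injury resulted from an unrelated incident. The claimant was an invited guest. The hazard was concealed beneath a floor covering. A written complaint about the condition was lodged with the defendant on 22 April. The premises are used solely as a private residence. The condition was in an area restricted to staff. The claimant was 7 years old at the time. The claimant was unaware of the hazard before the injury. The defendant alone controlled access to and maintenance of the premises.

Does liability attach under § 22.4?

(1) not (exclusive control) — not satisfied.
(i) complaint lodged — met.
(ii) no assumed risk — satisfied.
(a) = T OR T = true.
(b) not (entrant a minor) — fails.
So (2) is not satisfied (T AND F).
(i) not (consent to enter) — not met.
(ii) not open/obvious — holds.
(a): F OR T → true.
(b) commercial use — not satisfied.
So (3) is not satisfied (T AND F).
So Overall is not satisfied (F OR F OR F).
Exception (proximate cause) — not satisfied.
Result: main false OR exception false → false.

No — not liable.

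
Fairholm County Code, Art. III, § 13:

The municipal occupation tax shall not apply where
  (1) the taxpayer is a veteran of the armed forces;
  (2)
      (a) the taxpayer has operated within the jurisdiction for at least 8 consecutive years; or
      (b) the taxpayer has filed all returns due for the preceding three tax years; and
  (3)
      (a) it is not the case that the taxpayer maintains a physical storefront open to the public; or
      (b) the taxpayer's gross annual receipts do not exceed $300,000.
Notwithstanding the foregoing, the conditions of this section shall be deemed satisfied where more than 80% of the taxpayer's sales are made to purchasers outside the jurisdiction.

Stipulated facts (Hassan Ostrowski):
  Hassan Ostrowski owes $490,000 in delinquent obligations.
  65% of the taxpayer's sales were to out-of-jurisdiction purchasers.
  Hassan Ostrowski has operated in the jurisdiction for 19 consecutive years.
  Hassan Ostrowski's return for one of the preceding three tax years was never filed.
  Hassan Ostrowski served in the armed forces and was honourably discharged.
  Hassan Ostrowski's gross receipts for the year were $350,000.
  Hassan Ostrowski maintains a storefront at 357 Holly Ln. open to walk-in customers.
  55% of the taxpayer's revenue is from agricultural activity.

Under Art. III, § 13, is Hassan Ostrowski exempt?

(1) veteran — holds.
(a) ≥ 8 yrs in jurisdiction — holds.
(b) returns current — fails.
So (2) is satisfied (T OR F).
(a) not (has storefront) — fails.
(b) receipts ≤ $300,000 — fails.
So (3) is not satisfied (F OR F).
Overall: T AND T AND F → false.
Exception (>80% out-of-jur. sales) — not satisfied.
Result: main false OR exception false → false.

No — not exempt.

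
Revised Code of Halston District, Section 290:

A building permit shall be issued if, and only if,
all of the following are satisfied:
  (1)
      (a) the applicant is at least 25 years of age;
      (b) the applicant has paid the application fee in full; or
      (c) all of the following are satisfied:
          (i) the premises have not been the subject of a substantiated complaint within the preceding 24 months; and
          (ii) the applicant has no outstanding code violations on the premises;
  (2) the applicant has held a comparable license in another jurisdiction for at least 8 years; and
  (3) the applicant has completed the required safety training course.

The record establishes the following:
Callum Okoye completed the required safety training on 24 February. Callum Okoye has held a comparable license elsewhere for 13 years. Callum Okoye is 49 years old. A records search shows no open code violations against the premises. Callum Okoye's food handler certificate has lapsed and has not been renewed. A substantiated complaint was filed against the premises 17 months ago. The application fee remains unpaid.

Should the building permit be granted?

(a) age ≥ 25 — holds.
(b) fee paid — not met.
(i) no complaint in 24 mo. — fails.
(ii) no code violations — holds.
(c) = F AND T = false.
(1): T OR F OR F → true.
(2) prior license ≥ 8 yr — satisfied.
(3) safety training — met.
Overall = T AND T AND T = true.

Yes — granted.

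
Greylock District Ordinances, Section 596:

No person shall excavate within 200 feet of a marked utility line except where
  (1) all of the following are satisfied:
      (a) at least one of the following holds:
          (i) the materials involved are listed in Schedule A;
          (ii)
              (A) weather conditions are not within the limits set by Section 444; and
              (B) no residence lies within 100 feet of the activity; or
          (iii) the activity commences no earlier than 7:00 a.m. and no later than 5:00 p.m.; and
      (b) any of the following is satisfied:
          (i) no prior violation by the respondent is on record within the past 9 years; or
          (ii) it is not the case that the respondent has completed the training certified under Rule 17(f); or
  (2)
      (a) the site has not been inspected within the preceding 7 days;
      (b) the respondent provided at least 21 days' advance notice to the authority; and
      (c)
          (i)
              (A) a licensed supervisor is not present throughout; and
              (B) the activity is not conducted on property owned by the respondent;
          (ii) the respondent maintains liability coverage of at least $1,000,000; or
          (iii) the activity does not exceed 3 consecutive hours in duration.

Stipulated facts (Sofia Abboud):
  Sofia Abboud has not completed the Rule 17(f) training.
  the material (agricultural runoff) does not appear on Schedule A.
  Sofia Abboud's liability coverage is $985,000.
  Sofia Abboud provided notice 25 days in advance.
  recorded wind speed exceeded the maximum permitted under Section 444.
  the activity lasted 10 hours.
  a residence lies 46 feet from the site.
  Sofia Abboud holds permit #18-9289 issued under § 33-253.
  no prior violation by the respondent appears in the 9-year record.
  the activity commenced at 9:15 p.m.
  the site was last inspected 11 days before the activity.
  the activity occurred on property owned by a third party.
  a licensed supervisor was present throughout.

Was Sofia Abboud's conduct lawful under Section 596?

No — unlawful.

(i) Schedule A material — not satisfied.
(A) not (weather ok) — satisfied.
(B) no residence in 100 ft — fails.
(ii) = T AND F = false.
(iii) start within hours — fails.
(a) = F OR F OR F = false.
(i) no prior violation — satisfied.
(ii) not (training certified) — satisfied.
(b) = T OR T = true.
(1) = F AND T = false.
(a) not (site inspected) — holds.
(b) ≥21 days' notice — satisfied.
(A) not (supervisor present) — not satisfied.
(B) not (own property) — holds.
So (i) is not satisfied (F AND T).
(ii) coverage ≥ $1,000,000 — fails.
(iii) ≤ 3 hrs duration — not satisfied.
So (c) is not satisfied (F OR F OR F).
So (2) is not satisfied (T AND T AND F).
So Overall is not satisfied (F OR F).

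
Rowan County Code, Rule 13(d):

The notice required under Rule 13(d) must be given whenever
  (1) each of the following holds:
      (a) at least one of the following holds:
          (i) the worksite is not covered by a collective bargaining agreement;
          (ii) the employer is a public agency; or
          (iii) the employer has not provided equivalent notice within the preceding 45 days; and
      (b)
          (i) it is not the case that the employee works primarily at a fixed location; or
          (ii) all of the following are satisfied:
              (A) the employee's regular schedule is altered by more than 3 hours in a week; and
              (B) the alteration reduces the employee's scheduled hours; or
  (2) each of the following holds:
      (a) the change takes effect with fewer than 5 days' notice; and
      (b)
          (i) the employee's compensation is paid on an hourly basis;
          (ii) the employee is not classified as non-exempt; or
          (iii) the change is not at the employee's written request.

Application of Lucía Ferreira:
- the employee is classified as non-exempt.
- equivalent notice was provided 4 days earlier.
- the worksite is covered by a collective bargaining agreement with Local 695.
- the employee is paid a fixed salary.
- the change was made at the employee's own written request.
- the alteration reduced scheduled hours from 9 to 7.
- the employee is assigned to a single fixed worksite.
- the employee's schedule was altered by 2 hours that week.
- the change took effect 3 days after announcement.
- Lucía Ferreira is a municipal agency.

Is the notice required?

No — not required.

(i) no CBA — not satisfied.
(ii) public agency — met.
(iii) no recent notice — fails.
So (a) is satisfied (F OR T OR F).
(i) not (fixed location) — fails.
(A) schedule shift > 3h — not satisfied.
(B) hours reduced — satisfied.
(ii) = F AND T = false.
(b): F OR F → false.
(1) = T AND F = false.
(a) < 5 days' notice — satisfied.
(i) hourly-paid — not met.
(ii) not (non-exempt) — fails.
(iii) not employee-requested — not satisfied.
(b) = F OR F OR F = false.
(2): T AND F → false.
So Overall is not satisfied (F OR F).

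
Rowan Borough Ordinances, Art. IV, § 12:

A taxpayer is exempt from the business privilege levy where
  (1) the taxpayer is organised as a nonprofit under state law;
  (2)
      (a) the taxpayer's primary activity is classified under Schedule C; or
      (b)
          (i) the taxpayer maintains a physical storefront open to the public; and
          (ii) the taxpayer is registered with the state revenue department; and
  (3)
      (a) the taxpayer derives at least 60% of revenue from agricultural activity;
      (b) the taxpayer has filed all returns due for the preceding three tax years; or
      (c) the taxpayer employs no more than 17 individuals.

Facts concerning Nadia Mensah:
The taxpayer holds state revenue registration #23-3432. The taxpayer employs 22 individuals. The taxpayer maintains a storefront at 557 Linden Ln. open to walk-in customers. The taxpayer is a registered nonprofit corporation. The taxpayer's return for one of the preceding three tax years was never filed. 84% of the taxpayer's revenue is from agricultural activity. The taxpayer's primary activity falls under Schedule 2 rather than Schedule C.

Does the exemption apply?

Yes — exempt.

(1) nonprofit — holds.
(a) Schedule C activity — fails.
(i) has storefront — met.
(ii) state-registered — holds.
(b) = T AND T = true.
(2) = F OR T = true.
(a) ≥60% agricultural — satisfied.
(b) returns current — not met.
(c) ≤ 17 employees — fails.
So (3) is satisfied (T OR F OR F).
Overall = T AND T AND T = true.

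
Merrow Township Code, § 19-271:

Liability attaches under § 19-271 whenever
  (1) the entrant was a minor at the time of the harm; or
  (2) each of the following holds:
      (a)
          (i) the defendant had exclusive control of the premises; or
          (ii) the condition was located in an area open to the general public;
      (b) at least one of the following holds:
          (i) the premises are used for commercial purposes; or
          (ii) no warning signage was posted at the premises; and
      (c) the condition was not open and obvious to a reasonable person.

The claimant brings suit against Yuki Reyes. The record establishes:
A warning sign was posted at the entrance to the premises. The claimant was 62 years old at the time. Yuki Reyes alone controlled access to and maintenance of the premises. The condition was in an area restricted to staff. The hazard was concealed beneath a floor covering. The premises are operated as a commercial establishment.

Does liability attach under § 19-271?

(1) entrant a minor — not met.
(i) exclusive control — holds.
(ii) public area — fails.
(a): T OR F → true.
(i) commercial use — met.
(ii) no signage posted — not met.
(b) = T OR F = true.
(c) not open/obvious — satisfied.
So (2) is satisfied (T AND T AND T).
So Overall is satisfied (F OR T).

Yes — liable.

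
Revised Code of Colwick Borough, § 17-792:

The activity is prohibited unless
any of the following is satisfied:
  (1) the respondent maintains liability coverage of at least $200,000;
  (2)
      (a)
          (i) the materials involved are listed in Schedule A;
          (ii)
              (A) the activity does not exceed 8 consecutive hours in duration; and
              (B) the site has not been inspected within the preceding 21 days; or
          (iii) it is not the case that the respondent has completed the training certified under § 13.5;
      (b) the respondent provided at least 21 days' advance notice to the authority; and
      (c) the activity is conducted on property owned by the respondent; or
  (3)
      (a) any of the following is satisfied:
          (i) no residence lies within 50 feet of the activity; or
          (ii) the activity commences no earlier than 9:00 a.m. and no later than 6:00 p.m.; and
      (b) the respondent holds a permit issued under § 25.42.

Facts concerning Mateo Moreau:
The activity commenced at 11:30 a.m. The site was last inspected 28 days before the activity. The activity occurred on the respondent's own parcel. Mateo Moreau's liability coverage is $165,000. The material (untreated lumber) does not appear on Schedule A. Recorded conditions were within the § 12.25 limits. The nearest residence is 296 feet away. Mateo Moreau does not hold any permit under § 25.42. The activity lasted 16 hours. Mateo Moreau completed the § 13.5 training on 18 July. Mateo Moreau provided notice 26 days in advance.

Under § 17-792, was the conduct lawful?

(1) coverage ≥ $200,000 — fails.
(i) Schedule A material — fails.
(A) ≤ 8 hrs duration — not met.
(B) not (site inspected) — met.
(ii): F AND T → false.
(iii) not (training certified) — fails.
(a): F OR F OR F → false.
(b) ≥21 days' notice — holds.
(c) own property — met.
(2) = F AND T AND T = false.
(i) no residence in 50 ft — satisfied.
(ii) start within hours — satisfied.
(a): T OR T → true.
(b) holds permit — fails.
So (3) is not satisfied (T AND F).
So Overall is not satisfied (F OR F OR F).

No — unlawful.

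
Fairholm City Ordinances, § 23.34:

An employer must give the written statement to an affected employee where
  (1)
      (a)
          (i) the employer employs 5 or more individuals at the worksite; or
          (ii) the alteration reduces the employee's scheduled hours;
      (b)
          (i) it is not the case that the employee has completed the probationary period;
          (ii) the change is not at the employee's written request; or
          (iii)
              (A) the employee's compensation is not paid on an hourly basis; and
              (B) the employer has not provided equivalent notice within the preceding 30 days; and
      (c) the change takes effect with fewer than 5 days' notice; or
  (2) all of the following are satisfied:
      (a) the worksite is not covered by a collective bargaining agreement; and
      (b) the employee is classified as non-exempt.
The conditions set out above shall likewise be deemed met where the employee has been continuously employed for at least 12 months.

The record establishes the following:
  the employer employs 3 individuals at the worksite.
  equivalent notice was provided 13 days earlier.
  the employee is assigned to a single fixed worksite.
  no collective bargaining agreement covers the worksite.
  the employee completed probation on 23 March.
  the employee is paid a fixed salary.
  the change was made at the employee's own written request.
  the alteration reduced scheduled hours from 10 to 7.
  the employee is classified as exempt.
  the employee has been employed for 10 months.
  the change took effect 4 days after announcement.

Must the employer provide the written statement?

No — not required.

(i) ≥ 5 at site — not satisfied.
(ii) hours reduced — met.
(a): F OR T → true.
(i) not (past probation) — not satisfied.
(ii) not employee-requested — not satisfied.
(A) not (hourly-paid) — satisfied.
(B) no recent notice — not met.
(iii): T AND F → false.
(b) = F OR F OR F = false.
(c) < 5 days' notice — holds.
(1): T AND F AND T → false.
(a) no CBA — satisfied.
(b) non-exempt — not satisfied.
(2): T AND F → false.
So Overall is not satisfied (F OR F).
Exception (tenure ≥ 12 mo.) — not satisfied.
Result: main false OR exception false → false.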